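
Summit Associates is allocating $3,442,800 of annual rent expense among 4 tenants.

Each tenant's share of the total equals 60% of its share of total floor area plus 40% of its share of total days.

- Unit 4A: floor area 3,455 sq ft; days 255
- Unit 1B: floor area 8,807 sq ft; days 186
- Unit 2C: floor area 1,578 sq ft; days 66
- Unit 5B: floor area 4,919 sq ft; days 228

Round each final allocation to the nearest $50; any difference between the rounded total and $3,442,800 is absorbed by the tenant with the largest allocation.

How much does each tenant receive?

Totals — floor area 18,759, days 735.
Blended shares (60% floor area + 40% days): Unit 4A 0.2493; Unit 1B 0.3829; Unit 2C 0.0864; Unit 5B 0.2814.
Pro-rata amounts: Unit 4A 858,229.68; Unit 1B 1,318,293.84; Unit 2C 297,423.98; Unit 5B 968,852.51.
After rounding ($50): Unit 4A $858,250; Unit 1B $1,318,300; Unit 2C $297,400; Unit 5B $968,850. Sum = $3,442,800.
Rounded total matches; no reconciliation needed.

Unit 4A: $858,250 · Unit 1B: $1,318,300 · Unit 2C: $297,400 · Unit 5B: $968,850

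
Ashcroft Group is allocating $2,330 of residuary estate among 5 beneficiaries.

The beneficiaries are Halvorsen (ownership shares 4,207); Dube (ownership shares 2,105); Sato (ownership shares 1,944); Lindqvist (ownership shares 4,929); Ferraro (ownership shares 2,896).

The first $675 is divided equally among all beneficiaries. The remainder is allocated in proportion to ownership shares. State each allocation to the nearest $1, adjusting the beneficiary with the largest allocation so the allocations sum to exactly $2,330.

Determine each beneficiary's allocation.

Equal tier: $675 ÷ 5 = $135 apiece.
Remainder $1,655 by ownership shares (total 16,081): Halvorsen 432.97 → $433; Dube 216.64 → $217; Sato 200.07 → $200; Lindqvist 507.28 → $507; Ferraro 298.05 → $298.
Totals: Halvorsen $135 + $433 = $568; Dube $135 + $217 = $352; Sato $135 + $200 = $335; Lindqvist $135 + $507 = $642; Ferraro $135 + $298 = $433.

Halvorsen: $568; Dube: $352; Sato: $335; Lindqvist: $642; Ferraro: $433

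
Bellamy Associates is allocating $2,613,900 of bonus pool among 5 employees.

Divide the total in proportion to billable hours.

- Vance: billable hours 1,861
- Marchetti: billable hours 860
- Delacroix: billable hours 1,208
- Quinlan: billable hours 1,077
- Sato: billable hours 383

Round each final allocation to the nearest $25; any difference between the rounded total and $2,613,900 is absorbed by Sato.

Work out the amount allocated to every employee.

Vance: $902,675 · Marchetti: $417,150 · Delacroix: $585,925 · Quinlan: $522,400 · Sato: $185,750

Sum of billable hours: 5,389.
Raw shares: Vance 1,861/5,389 × $2,613,900 = 902,666.15; Marchetti 860/5,389 × $2,613,900 = 417,137.502; Delacroix 1,208/5,389 × $2,613,900 = 585,932.68; Quinlan 1,077/5,389 × $2,613,900 = 522,391.97; Sato 383/5,389 × $2,613,900 = 185,771.70.
After rounding ($25): Vance $902,675; Marchetti $417,150; Delacroix $585,925; Quinlan $522,400; Sato $185,775. Sum = $2,613,925.
Difference $2,613,900 − $2,613,925 = −$25 applied to Sato: Sato becomes $185,750.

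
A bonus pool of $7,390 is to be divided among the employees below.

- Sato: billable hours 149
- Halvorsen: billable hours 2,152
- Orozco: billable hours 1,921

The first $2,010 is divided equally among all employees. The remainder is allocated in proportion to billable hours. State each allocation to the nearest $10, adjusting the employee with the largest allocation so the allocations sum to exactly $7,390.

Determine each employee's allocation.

Sato: $860 · Halvorsen: $3,410 · Orozco: $3,120

Equal tier: $2,010 ÷ 3 = $670 apiece.
Remainder $5,380 by billable hours (total 4,222): Sato 189.87 → $190; Halvorsen 2,742.25 → $2,740; Orozco 2,447.89 → $2,450.
Totals: Sato $670 + $190 = $860; Halvorsen $670 + $2,740 = $3,410; Orozco $670 + $2,450 = $3,120.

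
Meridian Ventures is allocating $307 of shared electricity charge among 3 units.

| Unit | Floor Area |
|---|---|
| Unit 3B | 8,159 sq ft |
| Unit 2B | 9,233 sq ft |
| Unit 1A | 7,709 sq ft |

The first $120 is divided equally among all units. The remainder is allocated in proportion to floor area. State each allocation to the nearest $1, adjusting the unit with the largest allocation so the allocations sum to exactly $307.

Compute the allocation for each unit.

Unit 3B: $101 | Unit 2B: $109 | Unit 1A: $97

Equal tier: $120 ÷ 3 = $40 apiece.
Remainder $187 by floor area (total 25,101): Unit 3B 60.78 → $61; Unit 2B 68.78 → $69; Unit 1A 57.43 → $57.
Totals: Unit 3B $40 + $61 = $101; Unit 2B $40 + $69 = $109; Unit 1A $40 + $57 = $97.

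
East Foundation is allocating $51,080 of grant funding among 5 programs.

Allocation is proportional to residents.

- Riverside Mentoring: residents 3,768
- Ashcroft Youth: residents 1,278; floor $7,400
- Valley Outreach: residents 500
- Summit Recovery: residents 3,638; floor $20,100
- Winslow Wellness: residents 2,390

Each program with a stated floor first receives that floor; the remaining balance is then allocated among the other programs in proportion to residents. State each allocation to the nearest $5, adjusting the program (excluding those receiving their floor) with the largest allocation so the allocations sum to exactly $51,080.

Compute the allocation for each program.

Riverside Mentoring: $13,345 · Ashcroft Youth: $7,400 · Valley Outreach: $1,770 · Summit Recovery: $20,100 · Winslow Wellness: $8,465

Guaranteed amounts: Ashcroft Youth $7,400; Summit Recovery $20,100. Residual $23,580.
Residual split over remaining residents 6,658: Riverside Mentoring 13,344.76 → $13,345; Valley Outreach 1,770.80 → $1,770; Winslow Wellness 8,464.43 → $8,465.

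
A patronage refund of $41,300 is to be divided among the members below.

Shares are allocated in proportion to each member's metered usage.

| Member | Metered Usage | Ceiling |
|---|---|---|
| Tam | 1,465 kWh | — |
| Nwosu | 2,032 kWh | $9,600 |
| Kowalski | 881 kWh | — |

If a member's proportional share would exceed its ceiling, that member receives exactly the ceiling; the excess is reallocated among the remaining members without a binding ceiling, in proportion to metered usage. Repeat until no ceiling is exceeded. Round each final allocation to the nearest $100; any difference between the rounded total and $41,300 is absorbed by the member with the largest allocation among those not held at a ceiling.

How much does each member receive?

Tam: $19,800 · Nwosu: $9,600 · Kowalski: $11,900

Metered usage total: 4,378.
Proportional shares (ignoring caps): Tam 13,820.12; Nwosu 19,168.94; Kowalski 8,310.94.
Capped: Nwosu ($9,600); balance $31,700 reallocated over remaining metered usage 2,346.
Remaining shares: Tam 19,795.61 → $19,800; Kowalski 11,904.39 → $11,900.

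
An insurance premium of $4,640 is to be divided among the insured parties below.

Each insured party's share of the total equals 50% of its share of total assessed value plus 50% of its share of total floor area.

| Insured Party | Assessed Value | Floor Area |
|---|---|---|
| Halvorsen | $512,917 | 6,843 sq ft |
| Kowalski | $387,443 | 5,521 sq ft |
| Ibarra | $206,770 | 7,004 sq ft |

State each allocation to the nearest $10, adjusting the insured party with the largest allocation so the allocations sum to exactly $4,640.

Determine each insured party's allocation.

Halvorsen: $1,900; Kowalski: $1,470; Ibarra: $1,270

Totals — assessed value 1,107,130, floor area 19,368.
Blended shares (50% assessed value + 50% floor area): Halvorsen 0.4083; Kowalski 0.3175; Ibarra 0.2742.
Proportional shares: Halvorsen 1,894.51; Kowalski 1,473.22; Ibarra 1,272.26.
After rounding ($10): Halvorsen $1,890; Kowalski $1,470; Ibarra $1,270. Sum = $4,630.
Difference $4,640 − $4,630 = +$10 applied to largest allocation (Halvorsen): Halvorsen becomes $1,900.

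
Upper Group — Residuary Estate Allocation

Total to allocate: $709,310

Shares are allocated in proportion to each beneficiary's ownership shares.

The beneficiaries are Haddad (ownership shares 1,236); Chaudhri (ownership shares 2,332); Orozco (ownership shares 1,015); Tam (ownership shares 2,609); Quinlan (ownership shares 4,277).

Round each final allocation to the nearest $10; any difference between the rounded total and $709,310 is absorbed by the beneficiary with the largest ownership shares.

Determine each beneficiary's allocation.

Haddad: $76,440 · Chaudhri: $144,220 · Orozco: $62,770 · Tam: $161,360 · Quinlan: $264,520

Sum of ownership shares: 11,469.
Proportional shares: Haddad 1,236/11,469 × $709,310 = 76,441.46; Chaudhri 2,332/11,469 × $709,310 = 144,224.51; Orozco 1,015/11,469 × $709,310 = 62,773.53; Tam 2,609/11,469 × $709,310 = 161,355.81; Quinlan 4,277/11,469 × $709,310 = 264,514.68.
Rounded to nearest $10: Haddad $76,440; Chaudhri $144,220; Orozco $62,770; Tam $161,360; Quinlan $264,510. Sum = $709,300.
Difference $709,310 − $709,300 = +$10 applied to largest ownership shares (Quinlan): Quinlan becomes $264,520.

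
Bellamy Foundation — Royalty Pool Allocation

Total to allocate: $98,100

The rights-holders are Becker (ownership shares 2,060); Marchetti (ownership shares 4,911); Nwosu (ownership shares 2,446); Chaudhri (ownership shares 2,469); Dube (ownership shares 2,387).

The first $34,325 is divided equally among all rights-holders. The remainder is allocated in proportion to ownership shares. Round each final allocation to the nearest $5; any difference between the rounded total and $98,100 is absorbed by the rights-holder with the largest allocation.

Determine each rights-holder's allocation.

Becker: $16,070; Marchetti: $28,810; Nwosu: $17,795; Chaudhri: $17,895; Dube: $17,530

Equal tier: $34,325 ÷ 5 = $6,865 apiece.
Remainder $63,775 by ownership shares (total 14,273): Becker 9,204.55 → $9,205; Marchetti 21,943.46 → $21,945; Nwosu 10,929.28 → $10,930; Chaudhri 11,032.05 → $11,030; Dube 10,665.66 → $10,665.
Totals: Becker $6,865 + $9,205 = $16,070; Marchetti $6,865 + $21,945 = $28,810; Nwosu $6,865 + $10,930 = $17,795; Chaudhri $6,865 + $11,030 = $17,895; Dube $6,865 + $10,665 = $17,530.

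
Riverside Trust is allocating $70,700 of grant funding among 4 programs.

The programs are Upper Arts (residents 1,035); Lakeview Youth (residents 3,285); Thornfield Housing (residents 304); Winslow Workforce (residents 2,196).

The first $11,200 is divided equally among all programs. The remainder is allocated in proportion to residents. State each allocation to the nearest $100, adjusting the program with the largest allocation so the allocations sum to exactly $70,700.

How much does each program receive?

Upper Arts: $11,800 | Lakeview Youth: $31,400 | Thornfield Housing: $5,500 | Winslow Workforce: $22,000

Equal tier: $11,200 ÷ 4 = $2,800 apiece.
Remainder $59,500 by residents (total 6,820): Upper Arts 9,029.69 → $9,000; Lakeview Youth 28,659.46 → $28,700; Thornfield Housing 2,652.20 → $2,700; Winslow Workforce 19,158.65 → $19,200.
Rounding difference −$100 on remainder applied to Lakeview Youth.
Totals: Upper Arts $2,800 + $9,000 = $11,800; Lakeview Youth $2,800 + $28,600 = $31,400; Thornfield Housing $2,800 + $2,700 = $5,500; Winslow Workforce $2,800 + $19,200 = $22,000.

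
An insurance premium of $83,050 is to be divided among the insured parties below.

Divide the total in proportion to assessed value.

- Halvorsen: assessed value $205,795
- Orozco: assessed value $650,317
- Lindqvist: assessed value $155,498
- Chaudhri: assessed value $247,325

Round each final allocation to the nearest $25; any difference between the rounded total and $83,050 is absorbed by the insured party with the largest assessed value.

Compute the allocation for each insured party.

Halvorsen: $13,575 · Orozco: $42,900 · Lindqvist: $10,250 · Chaudhri: $16,325

Total assessed value = 205,795 + 650,317 + 155,498 + 247,325 = 1,258,935.
Proportional shares: Halvorsen 13,575.98; Orozco 42,900.41; Lindqvist 10,257.96; Chaudhri 16,315.65.
At nearest $25: Halvorsen $13,575; Orozco $42,900; Lindqvist $10,250; Chaudhri $16,325. Sum = $83,050.
Rounded total matches; no reconciliation needed.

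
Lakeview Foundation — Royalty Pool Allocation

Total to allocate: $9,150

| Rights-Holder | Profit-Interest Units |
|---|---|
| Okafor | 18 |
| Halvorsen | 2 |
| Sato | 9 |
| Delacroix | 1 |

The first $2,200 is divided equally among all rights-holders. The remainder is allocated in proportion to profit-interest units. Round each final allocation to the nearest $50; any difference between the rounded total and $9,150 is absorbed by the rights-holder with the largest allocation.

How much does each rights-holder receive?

$2,200 shared equally gives $550 per rights-holder.
Remainder $6,950 by profit-interest units (total 30): Okafor 4,170.00 → $4,150; Halvorsen 463.33 → $450; Sato 2,085.00 → $2,100; Delacroix 231.67 → $250.
Totals: Okafor $550 + $4,150 = $4,700; Halvorsen $550 + $450 = $1,000; Sato $550 + $2,100 = $2,650; Delacroix $550 + $250 = $800.

Okafor: $4,700 · Halvorsen: $1,000 · Sato: $2,650 · Delacroix: $800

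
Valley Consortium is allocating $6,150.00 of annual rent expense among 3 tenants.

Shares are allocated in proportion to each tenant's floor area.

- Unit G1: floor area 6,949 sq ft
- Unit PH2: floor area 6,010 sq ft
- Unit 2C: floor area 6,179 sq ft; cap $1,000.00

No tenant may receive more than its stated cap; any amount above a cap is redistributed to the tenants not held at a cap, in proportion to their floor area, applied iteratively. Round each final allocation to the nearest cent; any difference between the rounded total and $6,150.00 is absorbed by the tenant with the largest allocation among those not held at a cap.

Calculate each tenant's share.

Total floor area = 19,138.
Unconstrained shares: Unit G1 2,233.0625; Unit PH2 1,931.3147; Unit 2C 1,985.6228.
Capped: Unit 2C ($1,000.00); balance $5,150.00 reallocated over remaining floor area 12,959.
Remaining shares: Unit G1 2,761.5827 → $2,761.58; Unit PH2 2,388.4173 → $2,388.42.

Unit G1: $2,761.58 | Unit PH2: $2,388.42 | Unit 2C: $1,000.00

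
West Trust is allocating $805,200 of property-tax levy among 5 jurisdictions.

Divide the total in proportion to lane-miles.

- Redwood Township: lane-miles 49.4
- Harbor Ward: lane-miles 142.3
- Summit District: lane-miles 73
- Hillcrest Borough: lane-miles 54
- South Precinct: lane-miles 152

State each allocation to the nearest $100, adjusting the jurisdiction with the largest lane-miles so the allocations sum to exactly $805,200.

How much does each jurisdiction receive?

Lane-miles total: 49.4 + 142.3 + 73 + 54 + 152 = 470.7.
Proportional shares: Redwood Township 84,505.80; Harbor Ward 243,424.60; Summit District 124,876.99; Hillcrest Borough 92,374.76; South Precinct 260,017.85.
At nearest $100: Redwood Township $84,500; Harbor Ward $243,400; Summit District $124,900; Hillcrest Borough $92,400; South Precinct $260,000. Sum = $805,200.
No rounding difference to absorb.

Redwood Township: $84,500; Harbor Ward: $243,400; Summit District: $124,900; Hillcrest Borough: $92,400; South Precinct: $260,000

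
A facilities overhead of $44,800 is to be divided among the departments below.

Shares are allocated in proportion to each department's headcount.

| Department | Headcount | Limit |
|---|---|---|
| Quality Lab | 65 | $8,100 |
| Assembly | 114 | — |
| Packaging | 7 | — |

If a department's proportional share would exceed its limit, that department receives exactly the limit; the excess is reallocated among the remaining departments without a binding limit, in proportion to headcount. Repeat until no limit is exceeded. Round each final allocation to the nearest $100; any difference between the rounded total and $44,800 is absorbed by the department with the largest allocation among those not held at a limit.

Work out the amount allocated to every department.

Sum of headcount: 186.
Proportional shares (ignoring caps): Quality Lab 15,655.91; Assembly 27,458.06; Packaging 1,686.02.
Held at cap: Quality Lab ($8,100); remaining pool $36,700 reallocated over remaining headcount 121.
Redistributed shares: Assembly 34,576.86 → $34,600; Packaging 2,123.14 → $2,100.

Quality Lab: $8,100 · Assembly: $34,600 · Packaging: $2,100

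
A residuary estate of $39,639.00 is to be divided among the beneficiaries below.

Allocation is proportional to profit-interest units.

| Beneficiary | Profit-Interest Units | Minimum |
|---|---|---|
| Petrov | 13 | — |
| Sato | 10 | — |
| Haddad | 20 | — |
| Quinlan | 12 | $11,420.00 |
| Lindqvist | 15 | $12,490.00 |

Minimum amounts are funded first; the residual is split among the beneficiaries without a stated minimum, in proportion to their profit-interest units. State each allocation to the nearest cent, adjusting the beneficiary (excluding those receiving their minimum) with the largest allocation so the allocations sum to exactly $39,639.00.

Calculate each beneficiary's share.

Minimums first: Quinlan $11,420.00; Lindqvist $12,490.00. Remaining pool $15,729.00.
Remaining pool split over remaining profit-interest units 43: Petrov 4,755.2791 → $4,755.28; Sato 3,657.9070 → $3,657.91; Haddad 7,315.8140 → $7,315.81.

Petrov: $4,755.28 | Sato: $3,657.91 | Haddad: $7,315.81 | Quinlan: $11,420.00 | Lindqvist: $12,490.00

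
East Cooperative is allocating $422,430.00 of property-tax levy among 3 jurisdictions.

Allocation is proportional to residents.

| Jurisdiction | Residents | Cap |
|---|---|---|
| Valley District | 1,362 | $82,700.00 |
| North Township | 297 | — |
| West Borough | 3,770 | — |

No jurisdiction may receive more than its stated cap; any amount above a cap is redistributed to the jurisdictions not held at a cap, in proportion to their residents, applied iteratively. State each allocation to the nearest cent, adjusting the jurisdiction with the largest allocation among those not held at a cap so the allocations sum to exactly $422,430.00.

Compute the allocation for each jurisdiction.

Valley District: $82,700.00 · North Township: $24,809.40 · West Borough: $314,920.60

Residents total: 5,429.
Pro-rata shares before constraints: Valley District 105,977.0971; North Township 23,109.5432; West Borough 293,343.3597.
Cap binds for Valley District ($82,700.00); balance $339,730.00 reallocated over remaining residents 4,067.
Remaining shares: North Township 24,809.3951 → $24,809.40; West Borough 314,920.6049 → $314,920.60.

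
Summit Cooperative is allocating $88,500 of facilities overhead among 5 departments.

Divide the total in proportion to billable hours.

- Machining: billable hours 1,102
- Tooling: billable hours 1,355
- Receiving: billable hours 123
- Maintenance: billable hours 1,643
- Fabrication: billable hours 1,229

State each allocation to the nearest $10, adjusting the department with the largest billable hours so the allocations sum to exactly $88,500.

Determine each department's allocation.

Machining: $17,890 | Tooling: $22,000 | Receiving: $2,000 | Maintenance: $26,660 | Fabrication: $19,950

Total billable hours = 5,452.
Pro-rata amounts: Machining 1,102/5,452 × $88,500 = 17,888.30; Tooling 1,355/5,452 × $88,500 = 21,995.14; Receiving 123/5,452 × $88,500 = 1,996.61; Maintenance 1,643/5,452 × $88,500 = 26,670.12; Fabrication 1,229/5,452 × $88,500 = 19,949.83.
After rounding ($10): Machining $17,890; Tooling $22,000; Receiving $2,000; Maintenance $26,670; Fabrication $19,950. Sum = $88,510.
Difference $88,500 − $88,510 = −$10 applied to largest billable hours (Maintenance): Maintenance becomes $26,660.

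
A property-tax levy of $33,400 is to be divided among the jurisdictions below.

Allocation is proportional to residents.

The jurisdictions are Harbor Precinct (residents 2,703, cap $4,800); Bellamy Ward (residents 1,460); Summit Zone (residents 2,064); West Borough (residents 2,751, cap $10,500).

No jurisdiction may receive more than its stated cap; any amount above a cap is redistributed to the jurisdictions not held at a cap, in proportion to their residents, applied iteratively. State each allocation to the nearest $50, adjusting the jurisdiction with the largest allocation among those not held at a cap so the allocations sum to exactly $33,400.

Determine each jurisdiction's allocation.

Sum of residents: 8,978.
Unconstrained shares: Harbor Precinct 10,055.71; Bellamy Ward 5,431.50; Summit Zone 7,678.50; West Borough 10,234.28.
Capped: Harbor Precinct ($4,800); balance $28,600 reallocated over remaining residents 6,275.
Capped: West Borough ($10,500); balance $18,100 reallocated over remaining residents 3,524.
Remaining shares: Bellamy Ward 7,498.86 → $7,500; Summit Zone 10,601.14 → $10,600.

Harbor Precinct: $4,800 · Bellamy Ward: $7,500 · Summit Zone: $10,600 · West Borough: $10,500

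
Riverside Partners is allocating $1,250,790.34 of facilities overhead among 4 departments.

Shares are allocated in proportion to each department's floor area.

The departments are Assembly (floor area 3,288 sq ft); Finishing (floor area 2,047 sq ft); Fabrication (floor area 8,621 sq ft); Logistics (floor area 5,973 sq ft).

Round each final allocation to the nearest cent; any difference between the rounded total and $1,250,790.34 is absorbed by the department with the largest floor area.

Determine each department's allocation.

Assembly: $206,362.52 · Finishing: $128,474.48 · Fabrication: $541,073.98 · Logistics: $374,879.36

Sum of floor area: 3,288 + 2,047 + 8,621 + 5,973 = 19,929.
Unrounded shares: Assembly 206,362.5188; Finishing 128,474.4757; Fabrication 541,073.9887; Logistics 374,879.3568.
Rounded to nearest cent: Assembly $206,362.52; Finishing $128,474.48; Fabrication $541,073.99; Logistics $374,879.36. Sum = $1,250,790.35.
Difference $1,250,790.34 − $1,250,790.35 = −$0.01 applied to largest floor area (Fabrication): Fabrication becomes $541,073.98.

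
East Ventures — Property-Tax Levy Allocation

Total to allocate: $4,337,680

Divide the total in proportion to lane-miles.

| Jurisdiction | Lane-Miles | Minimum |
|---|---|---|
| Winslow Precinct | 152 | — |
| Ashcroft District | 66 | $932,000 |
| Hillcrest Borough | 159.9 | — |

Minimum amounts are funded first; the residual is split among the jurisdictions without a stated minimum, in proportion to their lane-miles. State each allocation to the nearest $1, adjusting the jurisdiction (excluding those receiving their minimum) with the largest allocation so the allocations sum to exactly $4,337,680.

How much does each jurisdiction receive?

Minimums first: Ashcroft District $932,000. Balance $3,405,680.
Balance split over remaining lane-miles 311.9: Winslow Precinct 1,659,709.39 → $1,659,709; Hillcrest Borough 1,745,970.61 → $1,745,971.

Winslow Precinct: $1,659,709; Ashcroft District: $932,000; Hillcrest Borough: $1,745,971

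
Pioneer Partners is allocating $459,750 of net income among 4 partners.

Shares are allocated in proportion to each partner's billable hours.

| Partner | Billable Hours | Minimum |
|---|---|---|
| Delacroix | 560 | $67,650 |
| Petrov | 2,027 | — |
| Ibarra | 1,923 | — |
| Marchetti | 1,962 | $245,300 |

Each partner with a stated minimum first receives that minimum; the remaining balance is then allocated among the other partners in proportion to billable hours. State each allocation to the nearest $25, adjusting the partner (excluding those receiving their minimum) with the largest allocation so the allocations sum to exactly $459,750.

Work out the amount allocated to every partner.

Minimums first: Delacroix $67,650; Marchetti $245,300. Balance $146,800.
Balance split over remaining billable hours 3,950: Petrov 75,332.56 → $75,325; Ibarra 71,467.44 → $71,475.

Delacroix: $67,650 | Petrov: $75,325 | Ibarra: $71,475 | Marchetti: $245,300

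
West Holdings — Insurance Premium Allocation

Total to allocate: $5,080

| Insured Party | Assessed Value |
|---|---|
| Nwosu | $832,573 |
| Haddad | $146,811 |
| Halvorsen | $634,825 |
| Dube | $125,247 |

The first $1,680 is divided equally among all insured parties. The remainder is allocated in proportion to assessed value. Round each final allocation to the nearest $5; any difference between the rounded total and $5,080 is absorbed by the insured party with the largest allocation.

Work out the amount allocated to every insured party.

First tranche $1,680 split equally: $420 each.
Remainder $3,400 by assessed value (total 1,739,456): Nwosu 1,627.38 → $1,625; Haddad 286.96 → $285; Halvorsen 1,240.85 → $1,240; Dube 244.81 → $245.
Rounding difference +$5 on remainder applied to Nwosu.
Totals: Nwosu $420 + $1,630 = $2,050; Haddad $420 + $285 = $705; Halvorsen $420 + $1,240 = $1,660; Dube $420 + $245 = $665.

Nwosu: $2,050 | Haddad: $705 | Halvorsen: $1,660 | Dube: $665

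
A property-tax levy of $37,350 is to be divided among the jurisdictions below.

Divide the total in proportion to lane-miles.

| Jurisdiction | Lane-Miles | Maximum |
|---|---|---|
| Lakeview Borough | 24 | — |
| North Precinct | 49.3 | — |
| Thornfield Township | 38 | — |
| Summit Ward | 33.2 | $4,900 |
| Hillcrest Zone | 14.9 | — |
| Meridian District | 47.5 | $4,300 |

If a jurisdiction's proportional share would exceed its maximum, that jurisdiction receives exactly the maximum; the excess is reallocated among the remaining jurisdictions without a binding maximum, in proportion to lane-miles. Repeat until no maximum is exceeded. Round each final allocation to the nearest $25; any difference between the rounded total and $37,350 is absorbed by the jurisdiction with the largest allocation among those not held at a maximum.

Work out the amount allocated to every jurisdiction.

Lane-miles total: 206.9.
Proportional shares (ignoring caps): Lakeview Borough 4,332.53; North Precinct 8,899.73; Thornfield Township 6,859.84; Summit Ward 5,993.33; Hillcrest Zone 2,689.78; Meridian District 8,574.79.
Cap binds for Summit Ward ($4,900), Meridian District ($4,300); remaining pool $28,150 reallocated over remaining lane-miles 126.2.
Remaining shares: Lakeview Borough 5,353.41 → $5,350; North Precinct 10,996.79 → $11,000; Thornfield Township 8,476.23 → $8,475; Hillcrest Zone 3,323.57 → $3,325.

Lakeview Borough: $5,350 · North Precinct: $11,000 · Thornfield Township: $8,475 · Summit Ward: $4,900 · Hillcrest Zone: $3,325 · Meridian District: $4,300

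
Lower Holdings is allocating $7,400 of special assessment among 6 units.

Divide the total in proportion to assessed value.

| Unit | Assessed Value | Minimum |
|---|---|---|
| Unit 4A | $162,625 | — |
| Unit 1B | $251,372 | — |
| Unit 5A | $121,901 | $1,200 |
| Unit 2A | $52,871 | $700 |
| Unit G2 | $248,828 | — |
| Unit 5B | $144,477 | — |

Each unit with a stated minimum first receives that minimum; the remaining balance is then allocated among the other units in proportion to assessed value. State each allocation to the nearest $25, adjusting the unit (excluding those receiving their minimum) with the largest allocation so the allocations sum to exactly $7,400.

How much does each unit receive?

Fund the minimums — Unit 5A $1,200; Unit 2A $700. Residual $5,500.
Residual split over remaining assessed value 807,302: Unit 4A 1,107.93 → $1,100; Unit 1B 1,712.55 → $1,725; Unit G2 1,695.22 → $1,700; Unit 5B 984.30 → $975.

Unit 4A: $1,100 | Unit 1B: $1,725 | Unit 5A: $1,200 | Unit 2A: $700 | Unit G2: $1,700 | Unit 5B: $975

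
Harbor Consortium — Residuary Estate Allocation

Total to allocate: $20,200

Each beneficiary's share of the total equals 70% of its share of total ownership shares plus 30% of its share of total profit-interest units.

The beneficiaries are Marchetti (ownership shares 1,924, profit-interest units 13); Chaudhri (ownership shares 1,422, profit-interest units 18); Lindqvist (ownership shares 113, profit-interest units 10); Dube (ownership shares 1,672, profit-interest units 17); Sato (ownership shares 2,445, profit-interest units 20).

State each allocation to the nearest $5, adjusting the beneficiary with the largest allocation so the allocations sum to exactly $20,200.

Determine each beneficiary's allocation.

Totals — ownership shares 7,576, profit-interest units 78.
Combined weights (70% ownership shares + 30% profit-interest units): Marchetti 0.2278; Chaudhri 0.2006; Lindqvist 0.0489; Dube 0.2199; Sato 0.3028.
Raw shares: Marchetti 4,600.99; Chaudhri 4,052.51; Lindqvist 987.83; Dube 4,441.42; Sato 6,117.24.
Rounded to nearest $5: Marchetti $4,600; Chaudhri $4,055; Lindqvist $990; Dube $4,440; Sato $6,115. Sum = $20,200.
Rounded total matches; no reconciliation needed.

Marchetti: $4,600 · Chaudhri: $4,055 · Lindqvist: $990 · Dube: $4,440 · Sato: $6,115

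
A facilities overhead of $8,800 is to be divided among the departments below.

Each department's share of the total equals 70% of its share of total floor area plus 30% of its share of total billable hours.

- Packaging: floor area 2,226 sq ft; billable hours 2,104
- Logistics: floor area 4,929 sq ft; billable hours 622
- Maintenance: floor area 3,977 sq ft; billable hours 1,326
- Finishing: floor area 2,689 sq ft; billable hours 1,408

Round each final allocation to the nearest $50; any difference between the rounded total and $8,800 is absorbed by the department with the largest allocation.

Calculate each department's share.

Totals — floor area 13,821, billable hours 5,460.
Composite weights (70% floor area + 30% billable hours): Packaging 0.2283; Logistics 0.2838; Maintenance 0.2743; Finishing 0.2136.
Raw shares: Packaging 2,009.44; Logistics 2,497.60; Maintenance 2,413.69; Finishing 1,879.27.
After rounding ($50): Packaging $2,000; Logistics $2,500; Maintenance $2,400; Finishing $1,900. Sum = $8,800.
Rounded total matches; no reconciliation needed.

Packaging: $2,000; Logistics: $2,500; Maintenance: $2,400; Finishing: $1,900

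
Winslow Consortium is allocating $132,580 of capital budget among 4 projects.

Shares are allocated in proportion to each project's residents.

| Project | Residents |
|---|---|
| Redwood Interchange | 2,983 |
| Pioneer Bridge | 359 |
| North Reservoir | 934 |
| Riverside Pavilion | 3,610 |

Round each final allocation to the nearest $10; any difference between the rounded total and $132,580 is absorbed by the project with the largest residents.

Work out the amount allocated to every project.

Combined residents = 2,983 + 359 + 934 + 3,610 = 7,886.
Proportional shares: Redwood Interchange 50,150.41; Pioneer Bridge 6,035.53; North Reservoir 15,702.48; Riverside Pavilion 60,691.58.
After rounding ($10): Redwood Interchange $50,150; Pioneer Bridge $6,040; North Reservoir $15,700; Riverside Pavilion $60,690. Sum = $132,580.
Sum already equals the total — no adjustment.

Redwood Interchange: $50,150 | Pioneer Bridge: $6,040 | North Reservoir: $15,700 | Riverside Pavilion: $60,690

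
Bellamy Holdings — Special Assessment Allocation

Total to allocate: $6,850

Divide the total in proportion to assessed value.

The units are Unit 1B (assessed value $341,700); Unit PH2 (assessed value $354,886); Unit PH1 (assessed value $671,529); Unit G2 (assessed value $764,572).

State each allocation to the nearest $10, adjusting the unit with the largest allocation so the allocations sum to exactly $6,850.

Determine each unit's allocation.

Combined assessed value = 2,132,687.
Unrounded shares: Unit 1B 341,700/2,132,687 × $6,850 = 1,097.51; Unit PH2 354,886/2,132,687 × $6,850 = 1,139.86; Unit PH1 671,529/2,132,687 × $6,850 = 2,156.89; Unit G2 764,572/2,132,687 × $6,850 = 2,455.74.
Rounded to nearest $10: Unit 1B $1,100; Unit PH2 $1,140; Unit PH1 $2,160; Unit G2 $2,460. Sum = $6,860.
Difference $6,850 − $6,860 = −$10 applied to largest allocation (Unit G2): Unit G2 becomes $2,450.

Unit 1B: $1,100 | Unit PH2: $1,140 | Unit PH1: $2,160 | Unit G2: $2,450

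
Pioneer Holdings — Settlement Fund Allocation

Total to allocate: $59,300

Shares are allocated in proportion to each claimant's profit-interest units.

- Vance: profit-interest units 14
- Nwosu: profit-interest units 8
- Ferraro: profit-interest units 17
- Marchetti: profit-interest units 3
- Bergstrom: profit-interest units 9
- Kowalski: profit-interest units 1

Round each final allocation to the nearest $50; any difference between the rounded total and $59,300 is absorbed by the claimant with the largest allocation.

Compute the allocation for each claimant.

Vance: $15,950 | Nwosu: $9,100 | Ferraro: $19,450 | Marchetti: $3,400 | Bergstrom: $10,250 | Kowalski: $1,150

Sum of profit-interest units: 52.
Proportional shares: Vance 14/52 × $59,300 = 15,965.38; Nwosu 8/52 × $59,300 = 9,123.08; Ferraro 17/52 × $59,300 = 19,386.54; Marchetti 3/52 × $59,300 = 3,421.15; Bergstrom 9/52 × $59,300 = 10,263.46; Kowalski 1/52 × $59,300 = 1,140.38.
At nearest $50: Vance $15,950; Nwosu $9,100; Ferraro $19,400; Marchetti $3,400; Bergstrom $10,250; Kowalski $1,150. Sum = $59,250.
Difference $59,300 − $59,250 = +$50 applied to largest allocation (Ferraro): Ferraro becomes $19,450.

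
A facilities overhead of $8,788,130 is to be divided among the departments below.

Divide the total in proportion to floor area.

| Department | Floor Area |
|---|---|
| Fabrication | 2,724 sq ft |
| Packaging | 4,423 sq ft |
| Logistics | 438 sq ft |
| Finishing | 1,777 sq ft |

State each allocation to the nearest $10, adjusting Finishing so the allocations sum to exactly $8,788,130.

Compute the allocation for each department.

Total floor area = 9,362.
Raw shares: Fabrication 2,724/9,362 × $8,788,130 = 2,557,024.79; Packaging 4,423/9,362 × $8,788,130 = 4,151,879.83; Logistics 438/9,362 × $8,788,130 = 411,151.56; Finishing 1,777/9,362 × $8,788,130 = 1,668,073.81.
Rounded to nearest $10: Fabrication $2,557,020; Packaging $4,151,880; Logistics $411,150; Finishing $1,668,070. Sum = $8,788,120.
Difference $8,788,130 − $8,788,120 = +$10 applied to Finishing: Finishing becomes $1,668,080.

Fabrication: $2,557,020; Packaging: $4,151,880; Logistics: $411,150; Finishing: $1,668,080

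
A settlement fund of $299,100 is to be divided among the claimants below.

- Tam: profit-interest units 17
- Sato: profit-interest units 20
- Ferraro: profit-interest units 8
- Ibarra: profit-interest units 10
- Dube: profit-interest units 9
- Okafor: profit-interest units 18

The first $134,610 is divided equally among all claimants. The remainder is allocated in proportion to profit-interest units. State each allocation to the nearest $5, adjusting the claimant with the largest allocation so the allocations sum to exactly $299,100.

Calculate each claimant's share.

Tam: $56,535; Sato: $62,550; Ferraro: $38,485; Ibarra: $42,495; Dube: $40,490; Okafor: $58,545

$134,610 shared equally gives $22,435 per claimant.
Remainder $164,490 by profit-interest units (total 82): Tam 34,101.59 → $34,100; Sato 40,119.51 → $40,120; Ferraro 16,047.80 → $16,050; Ibarra 20,059.76 → $20,060; Dube 18,053.78 → $18,055; Okafor 36,107.56 → $36,110.
Rounding difference −$5 on remainder applied to Sato.
Totals: Tam $22,435 + $34,100 = $56,535; Sato $22,435 + $40,115 = $62,550; Ferraro $22,435 + $16,050 = $38,485; Ibarra $22,435 + $20,060 = $42,495; Dube $22,435 + $18,055 = $40,490; Okafor $22,435 + $36,110 = $58,545.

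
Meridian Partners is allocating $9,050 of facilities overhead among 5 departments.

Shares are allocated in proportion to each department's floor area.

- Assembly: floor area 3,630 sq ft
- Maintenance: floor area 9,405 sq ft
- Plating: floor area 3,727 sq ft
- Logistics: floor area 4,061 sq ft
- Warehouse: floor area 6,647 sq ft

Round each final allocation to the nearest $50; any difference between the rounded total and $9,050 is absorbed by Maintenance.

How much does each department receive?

Combined floor area = 27,470.
Unrounded shares: Assembly 3,630/27,470 × $9,050 = 1,195.90; Maintenance 9,405/27,470 × $9,050 = 3,098.48; Plating 3,727/27,470 × $9,050 = 1,227.86; Logistics 4,061/27,470 × $9,050 = 1,337.90; Warehouse 6,647/27,470 × $9,050 = 2,189.86.
After rounding ($50): Assembly $1,200; Maintenance $3,100; Plating $1,250; Logistics $1,350; Warehouse $2,200. Sum = $9,100.
Difference $9,050 − $9,100 = −$50 applied to Maintenance: Maintenance becomes $3,050.

Assembly: $1,200 | Maintenance: $3,050 | Plating: $1,250 | Logistics: $1,350 | Warehouse: $2,200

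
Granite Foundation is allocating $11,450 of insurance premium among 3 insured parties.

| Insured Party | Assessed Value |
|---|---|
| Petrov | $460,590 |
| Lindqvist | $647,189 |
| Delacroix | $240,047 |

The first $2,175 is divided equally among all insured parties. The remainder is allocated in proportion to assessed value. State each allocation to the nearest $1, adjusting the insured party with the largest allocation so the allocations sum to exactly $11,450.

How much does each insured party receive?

Petrov: $3,895; Lindqvist: $5,178; Delacroix: $2,377

$2,175 shared equally gives $725 per insured party.
Remainder $9,275 by assessed value (total 1,347,826): Petrov 3,169.53 → $3,170; Lindqvist 4,453.60 → $4,454; Delacroix 1,651.87 → $1,652.
Rounding difference −$1 on remainder applied to Lindqvist.
Totals: Petrov $725 + $3,170 = $3,895; Lindqvist $725 + $4,453 = $5,178; Delacroix $725 + $1,652 = $2,377.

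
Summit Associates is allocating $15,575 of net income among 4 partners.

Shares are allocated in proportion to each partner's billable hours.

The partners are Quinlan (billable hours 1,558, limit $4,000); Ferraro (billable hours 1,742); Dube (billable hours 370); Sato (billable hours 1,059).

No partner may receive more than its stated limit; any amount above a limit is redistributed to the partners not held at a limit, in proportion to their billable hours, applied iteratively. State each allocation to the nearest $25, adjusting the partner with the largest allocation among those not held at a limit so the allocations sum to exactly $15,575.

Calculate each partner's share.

Quinlan: $4,000; Ferraro: $6,350; Dube: $1,350; Sato: $3,875

Combined billable hours = 4,729.
Unconstrained shares: Quinlan 5,131.29; Ferraro 5,737.29; Dube 1,218.60; Sato 3,487.83.
Capped: Quinlan ($4,000); residual $11,575 reallocated over remaining billable hours 3,171.
Remaining shares: Ferraro 6,358.77 → $6,350; Dube 1,350.60 → $1,350; Sato 3,865.63 → $3,875.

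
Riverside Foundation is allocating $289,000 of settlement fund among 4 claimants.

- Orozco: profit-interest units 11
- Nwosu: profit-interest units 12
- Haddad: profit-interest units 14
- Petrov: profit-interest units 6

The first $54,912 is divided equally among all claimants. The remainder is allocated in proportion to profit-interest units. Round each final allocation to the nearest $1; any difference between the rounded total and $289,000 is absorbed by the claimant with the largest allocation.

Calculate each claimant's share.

$54,912 shared equally gives $13,728 per claimant.
Remainder $234,088 by profit-interest units (total 43): Orozco 59,882.98 → $59,883; Nwosu 65,326.88 → $65,327; Haddad 76,214.70 → $76,215; Petrov 32,663.44 → $32,663.
Totals: Orozco $13,728 + $59,883 = $73,611; Nwosu $13,728 + $65,327 = $79,055; Haddad $13,728 + $76,215 = $89,943; Petrov $13,728 + $32,663 = $46,391.

Orozco: $73,611 | Nwosu: $79,055 | Haddad: $89,943 | Petrov: $46,391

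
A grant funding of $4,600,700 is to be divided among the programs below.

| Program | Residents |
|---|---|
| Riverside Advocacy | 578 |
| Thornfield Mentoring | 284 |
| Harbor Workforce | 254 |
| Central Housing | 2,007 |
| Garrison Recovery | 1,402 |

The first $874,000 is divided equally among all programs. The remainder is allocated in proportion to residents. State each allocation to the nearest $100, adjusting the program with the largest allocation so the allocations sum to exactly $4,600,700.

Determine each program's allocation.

First tranche $874,000 split equally: $174,800 each.
Remainder $3,726,700 by residents (total 4,525): Riverside Advocacy 476,029.30 → $476,000; Thornfield Mentoring 233,896.75 → $233,900; Harbor Workforce 209,189.35 → $209,200; Central Housing 1,652,925.28 → $1,652,900; Garrison Recovery 1,154,659.31 → $1,154,700.
Totals: Riverside Advocacy $174,800 + $476,000 = $650,800; Thornfield Mentoring $174,800 + $233,900 = $408,700; Harbor Workforce $174,800 + $209,200 = $384,000; Central Housing $174,800 + $1,652,900 = $1,827,700; Garrison Recovery $174,800 + $1,154,700 = $1,329,500.

Riverside Advocacy: $650,800 | Thornfield Mentoring: $408,700 | Harbor Workforce: $384,000 | Central Housing: $1,827,700 | Garrison Recovery: $1,329,500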